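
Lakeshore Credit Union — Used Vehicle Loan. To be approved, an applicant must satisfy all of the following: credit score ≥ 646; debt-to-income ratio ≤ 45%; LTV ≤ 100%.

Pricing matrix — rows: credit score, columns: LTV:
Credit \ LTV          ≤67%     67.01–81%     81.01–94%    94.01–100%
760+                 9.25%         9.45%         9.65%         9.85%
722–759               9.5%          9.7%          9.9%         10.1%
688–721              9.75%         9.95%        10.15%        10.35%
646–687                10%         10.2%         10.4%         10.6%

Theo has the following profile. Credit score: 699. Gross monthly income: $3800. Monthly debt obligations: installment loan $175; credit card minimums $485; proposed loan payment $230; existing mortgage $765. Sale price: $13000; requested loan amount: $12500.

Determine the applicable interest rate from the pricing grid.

Credit score 699 ≥ 646; Total monthly debts = (175 + 485 + 230 + 765) = 1,655. DTI = 1,655/3,800 = 43.6% ≤ 45%
LTV = 12,500/13,000 = 96.2% ≤ 100%
Score 699 is in the 688–721 band; LTV 96.2% is in the 94.01–100% band → 10.35%.

10.35%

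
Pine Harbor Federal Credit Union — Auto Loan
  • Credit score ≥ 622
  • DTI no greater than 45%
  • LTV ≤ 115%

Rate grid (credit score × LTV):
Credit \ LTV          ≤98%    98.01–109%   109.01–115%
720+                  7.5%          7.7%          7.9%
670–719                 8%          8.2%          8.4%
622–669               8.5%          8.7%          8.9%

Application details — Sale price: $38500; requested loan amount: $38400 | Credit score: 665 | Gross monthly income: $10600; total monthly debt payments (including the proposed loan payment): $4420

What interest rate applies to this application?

8.7%

Credit score 665 ≥ 622; DTI: 4,420 ÷ 10,600 = 41.7%, within the 45% cap
LTV = 38,400/38,500 = 99.7% ≤ 115%
Score 665 is in the 622–669 band; LTV 99.7% is in the 98.01–109% band → 8.7%.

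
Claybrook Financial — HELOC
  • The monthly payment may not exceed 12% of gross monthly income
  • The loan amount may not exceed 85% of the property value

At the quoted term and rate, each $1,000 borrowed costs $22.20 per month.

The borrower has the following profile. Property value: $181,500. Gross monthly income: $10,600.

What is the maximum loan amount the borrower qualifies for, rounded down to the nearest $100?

$57,200

Payment cap: 12% × $10,600 = $1,272/month.
At $22.20 per $1,000, that supports 1,272/22.20 × 1,000 ≈ $57,297 → $57,200.
LTV cap: 85% × $181,500 = $154,275 → $154,200.
Binding constraint: payment-to-income.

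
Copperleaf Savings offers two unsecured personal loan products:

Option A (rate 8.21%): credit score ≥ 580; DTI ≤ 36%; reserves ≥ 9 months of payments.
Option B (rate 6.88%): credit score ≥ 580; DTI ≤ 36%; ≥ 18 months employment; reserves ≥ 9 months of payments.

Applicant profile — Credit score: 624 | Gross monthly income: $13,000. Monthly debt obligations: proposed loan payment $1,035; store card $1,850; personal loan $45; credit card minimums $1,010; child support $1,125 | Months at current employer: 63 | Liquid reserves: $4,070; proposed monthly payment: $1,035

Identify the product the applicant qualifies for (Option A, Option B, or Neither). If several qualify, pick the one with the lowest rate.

Neither

Total debts = (1,035 + 1,850 + 45 + 1,010 + 1,125) = 5,065; DTI = 5,065/13,000 = 39%.
Reserves = 4,070/1,035 = 3.9 months.
Option A: score 624 ≥ 580; DTI 39% > 36%; reserves 3.9 < 9 mo → does not qualify.
Option B: score 624 ≥ 580; DTI 39% > 36%; employment 63 ≥ 18 mo; reserves 3.9 < 9 mo → does not qualify.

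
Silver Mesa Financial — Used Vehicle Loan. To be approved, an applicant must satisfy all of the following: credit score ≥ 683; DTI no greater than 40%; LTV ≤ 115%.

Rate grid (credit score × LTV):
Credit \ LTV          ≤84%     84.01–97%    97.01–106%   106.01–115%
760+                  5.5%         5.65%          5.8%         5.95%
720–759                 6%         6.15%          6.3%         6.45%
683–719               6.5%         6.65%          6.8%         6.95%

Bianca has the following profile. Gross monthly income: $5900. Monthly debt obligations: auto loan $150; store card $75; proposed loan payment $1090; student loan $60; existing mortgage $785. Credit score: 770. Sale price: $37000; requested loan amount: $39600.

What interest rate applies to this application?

5.95%

Credit score 770 ≥ 683; Total monthly debts = (150 + 75 + 1,090 + 60 + 785) = 2,160. Debt-to-income = 2,160/5,900 = 36.6% — meets 40% limit
Loan-to-value = 39,600/37,000 = 107% — pass (115% max)
Row: 770 falls in 760+. Column: 107% falls in 106.01–115%. Rate = 5.95%.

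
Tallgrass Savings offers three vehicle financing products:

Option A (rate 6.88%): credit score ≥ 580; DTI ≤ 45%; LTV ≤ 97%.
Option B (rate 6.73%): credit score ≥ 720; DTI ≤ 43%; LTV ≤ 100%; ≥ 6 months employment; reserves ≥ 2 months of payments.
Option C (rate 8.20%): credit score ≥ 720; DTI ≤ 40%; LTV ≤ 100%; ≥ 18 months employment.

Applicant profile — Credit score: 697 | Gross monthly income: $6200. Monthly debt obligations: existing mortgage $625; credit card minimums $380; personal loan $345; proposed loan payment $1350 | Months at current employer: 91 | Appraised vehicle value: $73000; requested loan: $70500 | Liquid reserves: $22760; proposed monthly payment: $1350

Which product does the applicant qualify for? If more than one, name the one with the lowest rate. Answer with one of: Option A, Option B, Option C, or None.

Option A

Total debts = (625 + 380 + 345 + 1,350) = 2,700; DTI = 2,700/6,200 = 43.5%.
LTV = 70,500/73,000 = 96.6%.
Reserves = 22,760/1,350 = 16.9 months.
Option A: score 697 ≥ 580; DTI 43.5% ≤ 45%; LTV 96.6% ≤ 97% → qualifies.
Option B: score 697 < 720; DTI 43.5% > 43%; LTV 96.6% ≤ 100%; employment 91 ≥ 6 mo; reserves 16.9 ≥ 2 mo → does not qualify.
Option C: score 697 < 720; DTI 43.5% > 40%; LTV 96.6% ≤ 100%; employment 91 ≥ 18 mo → does not qualify.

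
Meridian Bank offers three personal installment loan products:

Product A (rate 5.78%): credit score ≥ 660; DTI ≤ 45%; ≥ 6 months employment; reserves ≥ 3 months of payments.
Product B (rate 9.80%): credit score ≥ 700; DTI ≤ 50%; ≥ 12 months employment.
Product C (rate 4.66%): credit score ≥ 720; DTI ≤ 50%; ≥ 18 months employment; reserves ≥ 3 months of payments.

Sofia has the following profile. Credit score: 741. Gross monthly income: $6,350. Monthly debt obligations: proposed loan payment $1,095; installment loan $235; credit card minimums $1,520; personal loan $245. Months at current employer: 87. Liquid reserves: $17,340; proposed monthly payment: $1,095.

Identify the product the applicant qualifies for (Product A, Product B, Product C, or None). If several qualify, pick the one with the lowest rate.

Product C

Total debts = (1,095 + 235 + 1,520 + 245) = 3,095; DTI = 3,095/6,350 = 48.7%.
Reserves = 17,340/1,095 = 15.8 months.
Product A: score 741 ≥ 660; DTI 48.7% > 45%; employment 87 ≥ 6 mo; reserves 15.8 ≥ 3 mo → does not qualify.
Product B: score 741 ≥ 700; DTI 48.7% ≤ 50%; employment 87 ≥ 12 mo → qualifies.
Product C: score 741 ≥ 720; DTI 48.7% ≤ 50%; employment 87 ≥ 18 mo; reserves 15.8 ≥ 3 mo → qualifies.
Qualifying: Product B, Product C. Lowest rate is 4.66% → Product C.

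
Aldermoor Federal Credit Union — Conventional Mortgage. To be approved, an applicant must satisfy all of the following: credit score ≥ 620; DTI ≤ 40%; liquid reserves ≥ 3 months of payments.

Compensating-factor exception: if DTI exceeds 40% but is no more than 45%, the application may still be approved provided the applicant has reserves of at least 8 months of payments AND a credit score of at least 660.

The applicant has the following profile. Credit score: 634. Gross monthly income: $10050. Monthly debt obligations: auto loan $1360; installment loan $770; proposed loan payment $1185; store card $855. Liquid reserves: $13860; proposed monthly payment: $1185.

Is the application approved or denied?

Credit score 634 ≥ 620 (meets base)
Total debts = (1,360 + 770 + 1,185 + 855) = 4,170. DTI = 4,170/10,050 = 41.5% > 40% — standard DTI limit exceeded.
Reserves = 13,860/1,185 = 11.7 months ≥ 3
DTI 41.5% is within the 40%–45% exception band; checking compensating factors.
Override check — reserves: 11.7 mo (ok); score: 634 (below 660).
Compensating-factor requirement not fully met.

Denied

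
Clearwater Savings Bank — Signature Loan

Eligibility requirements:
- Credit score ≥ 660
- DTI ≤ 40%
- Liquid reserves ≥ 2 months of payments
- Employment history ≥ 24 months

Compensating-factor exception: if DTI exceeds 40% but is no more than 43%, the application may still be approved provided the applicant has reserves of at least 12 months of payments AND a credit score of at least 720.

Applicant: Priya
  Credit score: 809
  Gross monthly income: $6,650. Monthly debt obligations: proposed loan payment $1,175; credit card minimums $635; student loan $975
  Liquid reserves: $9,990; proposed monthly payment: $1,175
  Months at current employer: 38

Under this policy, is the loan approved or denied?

Credit score 809 ≥ 660 (meets base)
Total debts = (1,175 + 635 + 975) = 2,785. DTI = 2,785/6,650 = 41.9% > 40% — standard DTI limit exceeded.
Reserves = 9,990/1,175 = 8.5 months ≥ 2
Employment 38 ≥ 24 months
DTI 41.9% is within the 40%–43% exception band; checking compensating factors.
Override check — reserves: 8.5 mo (short of 12); score: 809 (ok).
Compensating-factor requirement not fully met.

Denied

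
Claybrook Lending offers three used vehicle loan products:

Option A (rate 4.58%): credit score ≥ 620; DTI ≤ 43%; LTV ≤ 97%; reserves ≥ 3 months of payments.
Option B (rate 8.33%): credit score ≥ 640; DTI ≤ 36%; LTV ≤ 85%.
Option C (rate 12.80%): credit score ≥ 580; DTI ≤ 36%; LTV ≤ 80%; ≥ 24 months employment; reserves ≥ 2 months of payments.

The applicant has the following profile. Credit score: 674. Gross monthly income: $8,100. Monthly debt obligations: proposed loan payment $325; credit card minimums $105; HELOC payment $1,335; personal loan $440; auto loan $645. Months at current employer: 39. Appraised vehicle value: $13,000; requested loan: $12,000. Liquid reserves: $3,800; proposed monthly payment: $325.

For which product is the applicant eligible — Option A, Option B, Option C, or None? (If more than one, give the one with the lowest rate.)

Total debts = (325 + 105 + 1,335 + 440 + 645) = 2,850; DTI = 2,850/8,100 = 35.2%.
LTV = 12,000/13,000 = 92.3%.
Reserves = 3,800/325 = 11.7 months.
Option A: score 674 ≥ 620; DTI 35.2% ≤ 43%; LTV 92.3% ≤ 97%; reserves 11.7 ≥ 3 mo → qualifies.
Option B: score 674 ≥ 640; DTI 35.2% ≤ 36%; LTV 92.3% > 85% → does not qualify.
Option C: score 674 ≥ 580; DTI 35.2% ≤ 36%; LTV 92.3% > 80%; employment 39 ≥ 24 mo; reserves 11.7 ≥ 2 mo → does not qualify.

Option A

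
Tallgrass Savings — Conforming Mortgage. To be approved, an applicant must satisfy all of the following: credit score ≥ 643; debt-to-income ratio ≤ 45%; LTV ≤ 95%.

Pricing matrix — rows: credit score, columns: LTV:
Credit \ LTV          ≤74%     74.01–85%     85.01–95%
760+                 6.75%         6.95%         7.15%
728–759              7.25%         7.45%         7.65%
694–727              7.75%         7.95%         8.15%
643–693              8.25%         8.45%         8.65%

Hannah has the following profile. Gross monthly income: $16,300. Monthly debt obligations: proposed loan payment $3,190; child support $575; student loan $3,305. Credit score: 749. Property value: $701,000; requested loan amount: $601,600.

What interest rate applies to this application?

7.65%

Credit score 749 ≥ 643; Total monthly debts = (3,190 + 575 + 3,305) = 7,070. Debt-to-income = 7,070/16,300 = 43.4% — meets 45% limit
Loan-to-value = 601,600/701,000 = 85.8% — pass (95% max)
Row: 749 falls in 728–759. Column: 85.8% falls in 85.01–95%. Rate = 7.65%.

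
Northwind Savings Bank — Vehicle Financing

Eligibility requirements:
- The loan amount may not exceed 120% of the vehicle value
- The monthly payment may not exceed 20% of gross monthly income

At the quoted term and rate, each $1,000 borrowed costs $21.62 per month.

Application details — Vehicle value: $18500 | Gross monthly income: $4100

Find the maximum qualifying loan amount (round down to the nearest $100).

$22,200

Payment cap: 20% × $4,100 = $820/month.
At $21.62 per $1,000, that supports 820/21.62 × 1,000 ≈ $37,927 → $37,900.
LTV cap: 120% × $18,500 = $22,200 → $22,200.
Binding constraint: loan-to-value.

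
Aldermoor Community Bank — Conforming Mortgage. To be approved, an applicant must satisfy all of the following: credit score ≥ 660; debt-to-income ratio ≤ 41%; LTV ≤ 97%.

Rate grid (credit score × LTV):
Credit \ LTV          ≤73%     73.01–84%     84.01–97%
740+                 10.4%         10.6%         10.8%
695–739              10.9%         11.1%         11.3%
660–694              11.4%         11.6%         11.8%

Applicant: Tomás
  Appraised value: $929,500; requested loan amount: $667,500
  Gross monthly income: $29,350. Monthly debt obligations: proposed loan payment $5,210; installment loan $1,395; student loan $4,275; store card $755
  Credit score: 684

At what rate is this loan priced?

11.4%

Credit score 684 ≥ 660; Total monthly debts = (5,210 + 1,395 + 4,275 + 755) = 11,635. DTI = 11,635/29,350 = 39.6% ≤ 41%
LTV = 667,500/929,500 = 71.8% ≤ 97%
Row: 684 falls in 660–694. Column: 71.8% falls in ≤73%. Rate = 11.4%.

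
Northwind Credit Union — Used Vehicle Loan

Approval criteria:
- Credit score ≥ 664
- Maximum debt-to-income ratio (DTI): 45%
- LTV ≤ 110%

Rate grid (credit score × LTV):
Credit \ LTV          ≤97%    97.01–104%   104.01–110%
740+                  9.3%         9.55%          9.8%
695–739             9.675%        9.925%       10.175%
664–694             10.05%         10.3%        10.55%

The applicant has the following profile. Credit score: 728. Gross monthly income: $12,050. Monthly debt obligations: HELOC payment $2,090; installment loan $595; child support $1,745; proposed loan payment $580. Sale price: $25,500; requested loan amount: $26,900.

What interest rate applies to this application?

Credit score 728 ≥ 664; Total monthly debts = (2,090 + 595 + 1,745 + 580) = 5,010. Debt-to-income = 5,010/12,050 = 41.6% — meets 45% limit
LTV = 26,900/25,500 = 105.5% ≤ 110%
Credit 728 → row 695–739; LTV 105.5% → column 104.01–110%. Grid cell → 10.175%.

10.175%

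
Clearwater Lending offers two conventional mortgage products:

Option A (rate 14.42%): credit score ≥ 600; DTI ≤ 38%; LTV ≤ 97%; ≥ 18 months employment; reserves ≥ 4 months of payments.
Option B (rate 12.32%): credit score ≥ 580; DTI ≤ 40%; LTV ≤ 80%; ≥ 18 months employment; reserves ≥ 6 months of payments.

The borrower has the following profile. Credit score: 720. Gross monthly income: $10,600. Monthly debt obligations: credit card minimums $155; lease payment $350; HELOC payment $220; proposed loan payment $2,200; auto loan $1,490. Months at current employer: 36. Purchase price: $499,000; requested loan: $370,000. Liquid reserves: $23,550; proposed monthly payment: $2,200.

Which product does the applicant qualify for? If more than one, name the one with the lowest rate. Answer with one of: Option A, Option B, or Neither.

Total debts = (155 + 350 + 220 + 2,200 + 1,490) = 4,415; DTI = 4,415/10,600 = 41.7%.
LTV = 370,000/499,000 = 74.1%.
Reserves = 23,550/2,200 = 10.7 months.
Option A: score 720 ≥ 600; DTI 41.7% > 38%; LTV 74.1% ≤ 97%; employment 36 ≥ 18 mo; reserves 10.7 ≥ 4 mo → does not qualify.
Option B: score 720 ≥ 580; DTI 41.7% > 40%; LTV 74.1% ≤ 80%; employment 36 ≥ 18 mo; reserves 10.7 ≥ 6 mo → does not qualify.

Neither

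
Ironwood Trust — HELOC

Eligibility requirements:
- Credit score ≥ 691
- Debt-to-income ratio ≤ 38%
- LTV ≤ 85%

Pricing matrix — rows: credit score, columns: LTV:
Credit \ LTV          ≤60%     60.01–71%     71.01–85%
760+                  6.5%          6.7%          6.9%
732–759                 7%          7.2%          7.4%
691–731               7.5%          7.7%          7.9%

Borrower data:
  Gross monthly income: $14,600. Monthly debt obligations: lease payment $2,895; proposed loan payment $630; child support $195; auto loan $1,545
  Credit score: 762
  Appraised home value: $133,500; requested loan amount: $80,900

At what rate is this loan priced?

Credit score 762 ≥ 691; Total monthly debts = (2,895 + 630 + 195 + 1,545) = 5,265. DTI: 5,265 ÷ 14,600 = 36.1%, within the 38% cap
Loan-to-value = 80,900/133,500 = 60.6% — pass (85% max)
Row: 762 falls in 760+. Column: 60.6% falls in 60.01–71%. Rate = 6.7%.

6.7%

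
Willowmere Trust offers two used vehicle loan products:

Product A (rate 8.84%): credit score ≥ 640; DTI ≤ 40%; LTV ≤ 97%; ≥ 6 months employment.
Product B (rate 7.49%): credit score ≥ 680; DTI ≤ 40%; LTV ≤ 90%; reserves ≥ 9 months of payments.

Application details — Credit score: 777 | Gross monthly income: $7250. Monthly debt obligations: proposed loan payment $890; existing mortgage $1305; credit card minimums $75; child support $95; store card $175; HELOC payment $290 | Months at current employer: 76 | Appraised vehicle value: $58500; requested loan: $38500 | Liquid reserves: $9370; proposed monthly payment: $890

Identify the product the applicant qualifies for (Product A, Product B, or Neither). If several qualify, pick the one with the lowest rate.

Product B

Total debts = (890 + 1,305 + 75 + 95 + 175 + 290) = 2,830; DTI = 2,830/7,250 = 39%.
LTV = 38,500/58,500 = 65.8%.
Reserves = 9,370/890 = 10.5 months.
Product A: score 777 ≥ 640; DTI 39% ≤ 40%; LTV 65.8% ≤ 97%; employment 76 ≥ 6 mo → qualifies.
Product B: score 777 ≥ 680; DTI 39% ≤ 40%; LTV 65.8% ≤ 90%; reserves 10.5 ≥ 9 mo → qualifies.
Qualifying: Product A, Product B. Lowest rate is 7.49% → Product B.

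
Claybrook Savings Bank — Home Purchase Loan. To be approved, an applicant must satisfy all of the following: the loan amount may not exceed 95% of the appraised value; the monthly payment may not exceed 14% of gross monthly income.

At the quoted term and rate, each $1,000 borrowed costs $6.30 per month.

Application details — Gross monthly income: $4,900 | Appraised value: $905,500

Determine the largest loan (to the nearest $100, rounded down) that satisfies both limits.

Payment cap: 14% × $4,900 = $686/month.
At $6.30 per $1,000, that supports 686/6.30 × 1,000 ≈ $108,888 → $108,800.
LTV cap: 95% × $905,500 = $860,225 → $860,200.
Binding constraint: payment-to-income.

$108,800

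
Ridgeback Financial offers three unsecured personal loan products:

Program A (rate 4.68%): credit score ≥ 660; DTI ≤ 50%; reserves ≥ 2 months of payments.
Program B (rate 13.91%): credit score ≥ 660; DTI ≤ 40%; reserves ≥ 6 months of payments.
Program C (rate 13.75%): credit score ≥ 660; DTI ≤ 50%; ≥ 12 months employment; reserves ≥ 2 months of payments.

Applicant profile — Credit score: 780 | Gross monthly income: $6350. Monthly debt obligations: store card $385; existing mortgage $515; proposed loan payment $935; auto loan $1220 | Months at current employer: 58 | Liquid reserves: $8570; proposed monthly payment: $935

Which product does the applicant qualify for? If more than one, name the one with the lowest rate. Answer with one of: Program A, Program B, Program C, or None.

Program A

Total debts = (385 + 515 + 935 + 1,220) = 3,055; DTI = 3,055/6,350 = 48.1%.
Reserves = 8,570/935 = 9.2 months.
Program A: score 780 ≥ 660; DTI 48.1% ≤ 50%; reserves 9.2 ≥ 2 mo → qualifies.
Program B: score 780 ≥ 660; DTI 48.1% > 40%; reserves 9.2 ≥ 6 mo → does not qualify.
Program C: score 780 ≥ 660; DTI 48.1% ≤ 50%; employment 58 ≥ 12 mo; reserves 9.2 ≥ 2 mo → qualifies.
Qualifying: Program A, Program C. Lowest rate is 4.68% → Program A.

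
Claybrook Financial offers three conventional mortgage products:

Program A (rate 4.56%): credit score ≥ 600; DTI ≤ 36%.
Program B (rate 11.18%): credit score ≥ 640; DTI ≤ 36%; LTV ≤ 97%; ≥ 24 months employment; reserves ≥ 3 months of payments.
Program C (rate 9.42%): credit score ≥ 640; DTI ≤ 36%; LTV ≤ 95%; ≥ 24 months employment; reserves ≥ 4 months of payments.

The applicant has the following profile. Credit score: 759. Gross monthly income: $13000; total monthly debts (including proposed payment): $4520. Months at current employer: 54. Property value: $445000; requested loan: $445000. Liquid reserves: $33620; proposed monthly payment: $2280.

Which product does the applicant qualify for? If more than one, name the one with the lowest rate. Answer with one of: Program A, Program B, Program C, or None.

Program A

DTI = 4,520/13,000 = 34.8%.
LTV = 445,000/445,000 = 100%.
Reserves = 33,620/2,280 = 14.7 months.
Program A: score 759 ≥ 600; DTI 34.8% ≤ 36% → qualifies.
Program B: score 759 ≥ 640; DTI 34.8% ≤ 36%; LTV 100% > 97%; employment 54 ≥ 24 mo; reserves 14.7 ≥ 3 mo → does not qualify.
Program C: score 759 ≥ 640; DTI 34.8% ≤ 36%; LTV 100% > 95%; employment 54 ≥ 24 mo; reserves 14.7 ≥ 4 mo → does not qualify.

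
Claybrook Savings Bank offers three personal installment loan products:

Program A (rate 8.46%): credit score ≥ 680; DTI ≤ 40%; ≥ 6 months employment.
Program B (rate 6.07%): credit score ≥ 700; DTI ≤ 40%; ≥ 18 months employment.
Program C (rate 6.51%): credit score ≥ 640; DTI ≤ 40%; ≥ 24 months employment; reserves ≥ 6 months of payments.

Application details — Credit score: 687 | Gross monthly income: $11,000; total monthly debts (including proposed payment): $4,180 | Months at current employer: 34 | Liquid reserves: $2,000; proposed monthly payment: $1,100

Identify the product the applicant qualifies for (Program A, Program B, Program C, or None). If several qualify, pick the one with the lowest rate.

DTI = 4,180/11,000 = 38%.
Reserves = 2,000/1,100 = 1.8 months.
Program A: score 687 ≥ 680; DTI 38% ≤ 40%; employment 34 ≥ 6 mo → qualifies.
Program B: score 687 < 700; DTI 38% ≤ 40%; employment 34 ≥ 18 mo → does not qualify.
Program C: score 687 ≥ 640; DTI 38% ≤ 40%; employment 34 ≥ 24 mo; reserves 1.8 < 6 mo → does not qualify.

Program A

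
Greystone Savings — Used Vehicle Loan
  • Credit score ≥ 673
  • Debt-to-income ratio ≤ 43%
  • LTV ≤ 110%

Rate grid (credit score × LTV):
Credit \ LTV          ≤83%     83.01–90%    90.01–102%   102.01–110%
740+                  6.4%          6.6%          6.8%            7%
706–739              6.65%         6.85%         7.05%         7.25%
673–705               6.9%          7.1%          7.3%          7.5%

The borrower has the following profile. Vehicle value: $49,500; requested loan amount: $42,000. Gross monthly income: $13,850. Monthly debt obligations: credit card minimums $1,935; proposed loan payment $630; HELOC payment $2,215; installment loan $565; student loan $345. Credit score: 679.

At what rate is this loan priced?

Credit score 679 ≥ 673; Total monthly debts = (1,935 + 630 + 2,215 + 565 + 345) = 5,690. DTI = 5,690/13,850 = 41.1% ≤ 43%
LTV = 42,000/49,500 = 84.8% ≤ 110%
Score 679 is in the 673–705 band; LTV 84.8% is in the 83.01–90% band → 7.1%.

7.1%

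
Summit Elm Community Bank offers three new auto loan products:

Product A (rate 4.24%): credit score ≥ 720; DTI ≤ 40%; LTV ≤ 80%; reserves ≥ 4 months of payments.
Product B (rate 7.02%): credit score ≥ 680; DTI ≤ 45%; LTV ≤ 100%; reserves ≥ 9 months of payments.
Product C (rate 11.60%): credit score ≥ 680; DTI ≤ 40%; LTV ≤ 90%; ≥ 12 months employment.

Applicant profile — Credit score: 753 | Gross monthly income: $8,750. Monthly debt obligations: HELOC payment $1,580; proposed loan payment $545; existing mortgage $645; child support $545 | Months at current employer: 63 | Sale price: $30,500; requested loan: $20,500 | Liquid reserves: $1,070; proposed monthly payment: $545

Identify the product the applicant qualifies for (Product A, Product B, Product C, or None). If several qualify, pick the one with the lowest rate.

Total debts = (1,580 + 545 + 645 + 545) = 3,315; DTI = 3,315/8,750 = 37.9%.
LTV = 20,500/30,500 = 67.2%.
Reserves = 1,070/545 = 2.0 months.
Product A: score 753 ≥ 720; DTI 37.9% ≤ 40%; LTV 67.2% ≤ 80%; reserves 2.0 < 4 mo → does not qualify.
Product B: score 753 ≥ 680; DTI 37.9% ≤ 45%; LTV 67.2% ≤ 100%; reserves 2.0 < 9 mo → does not qualify.
Product C: score 753 ≥ 680; DTI 37.9% ≤ 40%; LTV 67.2% ≤ 90%; employment 63 ≥ 12 mo → qualifies.

Product C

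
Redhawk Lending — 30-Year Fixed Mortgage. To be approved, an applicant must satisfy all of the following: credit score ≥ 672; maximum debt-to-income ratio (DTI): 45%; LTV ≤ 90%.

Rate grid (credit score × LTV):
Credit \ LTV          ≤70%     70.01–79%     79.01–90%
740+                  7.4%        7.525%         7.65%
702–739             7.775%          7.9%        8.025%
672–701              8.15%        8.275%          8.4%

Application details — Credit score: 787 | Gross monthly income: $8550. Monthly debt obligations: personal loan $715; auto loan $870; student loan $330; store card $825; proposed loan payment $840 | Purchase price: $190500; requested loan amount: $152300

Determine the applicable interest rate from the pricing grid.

7.65%

Credit score 787 ≥ 672; Total monthly debts = (715 + 870 + 330 + 825 + 840) = 3,580. Debt-to-income = 3,580/8,550 = 41.9% — meets 45% limit
Loan-to-value = 152,300/190,500 = 79.9% — pass (90% max)
Row: 787 falls in 740+. Column: 79.9% falls in 79.01–90%. Rate = 7.65%.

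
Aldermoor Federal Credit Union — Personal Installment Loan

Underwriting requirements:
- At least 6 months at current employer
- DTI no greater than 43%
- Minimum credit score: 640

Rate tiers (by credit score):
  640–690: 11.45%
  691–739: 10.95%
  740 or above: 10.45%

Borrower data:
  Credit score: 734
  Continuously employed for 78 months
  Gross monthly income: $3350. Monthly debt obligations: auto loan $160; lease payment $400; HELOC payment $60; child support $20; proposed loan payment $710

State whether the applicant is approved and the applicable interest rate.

Credit score 734 ≥ 640 (meets minimum)
Employment 78 ≥ 6 months
Total monthly debts = (160 + 400 + 60 + 20 + 710) = 1,350. Debt-to-income = 1,350/3,350 = 40.3% — meets 43% limit
All requirements met. Score 734 falls in the 691–739 tier → 10.95%.

Approved at 10.95%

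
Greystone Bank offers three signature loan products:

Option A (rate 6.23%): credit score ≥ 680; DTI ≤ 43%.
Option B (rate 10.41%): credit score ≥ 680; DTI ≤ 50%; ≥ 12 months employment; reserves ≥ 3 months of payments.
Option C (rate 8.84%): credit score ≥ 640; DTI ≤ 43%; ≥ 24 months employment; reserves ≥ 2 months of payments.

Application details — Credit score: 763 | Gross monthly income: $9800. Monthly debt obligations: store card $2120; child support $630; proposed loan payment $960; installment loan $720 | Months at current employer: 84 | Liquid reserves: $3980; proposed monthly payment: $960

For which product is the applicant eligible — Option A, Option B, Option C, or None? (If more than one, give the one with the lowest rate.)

Total debts = (2,120 + 630 + 960 + 720) = 4,430; DTI = 4,430/9,800 = 45.2%.
Reserves = 3,980/960 = 4.1 months.
Option A: score 763 ≥ 680; DTI 45.2% > 43% → does not qualify.
Option B: score 763 ≥ 680; DTI 45.2% ≤ 50%; employment 84 ≥ 12 mo; reserves 4.1 ≥ 3 mo → qualifies.
Option C: score 763 ≥ 640; DTI 45.2% > 43%; employment 84 ≥ 24 mo; reserves 4.1 ≥ 2 mo → does not qualify.

Option B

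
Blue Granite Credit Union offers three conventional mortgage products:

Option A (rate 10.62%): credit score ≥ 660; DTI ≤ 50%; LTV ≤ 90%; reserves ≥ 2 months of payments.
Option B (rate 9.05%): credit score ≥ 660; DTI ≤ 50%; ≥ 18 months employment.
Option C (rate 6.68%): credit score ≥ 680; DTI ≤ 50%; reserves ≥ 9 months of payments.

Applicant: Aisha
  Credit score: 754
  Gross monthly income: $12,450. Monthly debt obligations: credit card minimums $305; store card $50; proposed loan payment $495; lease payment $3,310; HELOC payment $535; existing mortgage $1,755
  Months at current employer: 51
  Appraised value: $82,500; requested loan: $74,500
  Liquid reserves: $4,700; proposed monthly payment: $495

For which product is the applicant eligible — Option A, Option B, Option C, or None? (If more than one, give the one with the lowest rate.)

Total debts = (305 + 50 + 495 + 3,310 + 535 + 1,755) = 6,450; DTI = 6,450/12,450 = 51.8%.
LTV = 74,500/82,500 = 90.3%.
Reserves = 4,700/495 = 9.5 months.
Option A: score 754 ≥ 660; DTI 51.8% > 50%; LTV 90.3% > 90%; reserves 9.5 ≥ 2 mo → does not qualify.
Option B: score 754 ≥ 660; DTI 51.8% > 50%; employment 51 ≥ 18 mo → does not qualify.
Option C: score 754 ≥ 680; DTI 51.8% > 50%; reserves 9.5 ≥ 9 mo → does not qualify.

None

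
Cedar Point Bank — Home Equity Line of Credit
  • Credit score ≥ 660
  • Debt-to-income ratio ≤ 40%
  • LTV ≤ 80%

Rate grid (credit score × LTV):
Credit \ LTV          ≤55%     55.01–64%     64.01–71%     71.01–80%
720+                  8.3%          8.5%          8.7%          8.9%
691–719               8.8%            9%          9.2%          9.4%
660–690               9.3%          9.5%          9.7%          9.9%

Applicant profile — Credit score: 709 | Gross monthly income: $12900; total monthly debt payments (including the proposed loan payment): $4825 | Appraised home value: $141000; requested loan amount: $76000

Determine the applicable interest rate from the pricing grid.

8.8%

Credit score 709 ≥ 660; DTI = 4,825/12,900 = 37.4% ≤ 40%
Loan-to-value = 76,000/141,000 = 53.9% — pass (80% max)
Row: 709 falls in 691–719. Column: 53.9% falls in ≤55%. Rate = 8.8%.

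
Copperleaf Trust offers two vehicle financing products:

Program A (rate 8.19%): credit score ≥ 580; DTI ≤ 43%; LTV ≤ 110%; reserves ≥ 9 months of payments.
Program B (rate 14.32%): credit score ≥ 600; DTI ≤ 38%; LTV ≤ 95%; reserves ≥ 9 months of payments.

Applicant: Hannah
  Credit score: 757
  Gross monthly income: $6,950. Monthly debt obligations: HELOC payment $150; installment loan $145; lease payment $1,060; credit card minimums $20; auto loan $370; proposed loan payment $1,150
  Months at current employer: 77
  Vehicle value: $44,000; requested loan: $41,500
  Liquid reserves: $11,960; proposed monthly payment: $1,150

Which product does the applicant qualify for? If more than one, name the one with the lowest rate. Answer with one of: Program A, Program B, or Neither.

Total debts = (150 + 145 + 1,060 + 20 + 370 + 1,150) = 2,895; DTI = 2,895/6,950 = 41.7%.
LTV = 41,500/44,000 = 94.3%.
Reserves = 11,960/1,150 = 10.4 months.
Program A: score 757 ≥ 580; DTI 41.7% ≤ 43%; LTV 94.3% ≤ 110%; reserves 10.4 ≥ 9 mo → qualifies.
Program B: score 757 ≥ 600; DTI 41.7% > 38%; LTV 94.3% ≤ 95%; reserves 10.4 ≥ 9 mo → does not qualify.

Program A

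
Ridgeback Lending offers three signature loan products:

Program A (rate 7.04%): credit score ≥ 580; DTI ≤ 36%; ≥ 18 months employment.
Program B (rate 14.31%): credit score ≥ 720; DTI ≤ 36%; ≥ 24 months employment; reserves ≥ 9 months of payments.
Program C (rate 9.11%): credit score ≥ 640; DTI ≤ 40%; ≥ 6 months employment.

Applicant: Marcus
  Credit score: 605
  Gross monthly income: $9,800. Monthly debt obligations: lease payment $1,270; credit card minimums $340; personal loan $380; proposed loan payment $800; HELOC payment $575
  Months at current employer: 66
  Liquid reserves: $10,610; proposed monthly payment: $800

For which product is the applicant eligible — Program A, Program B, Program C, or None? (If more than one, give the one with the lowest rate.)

Program A

Total debts = (1,270 + 340 + 380 + 800 + 575) = 3,365; DTI = 3,365/9,800 = 34.3%.
Reserves = 10,610/800 = 13.3 months.
Program A: score 605 ≥ 580; DTI 34.3% ≤ 36%; employment 66 ≥ 18 mo → qualifies.
Program B: score 605 < 720; DTI 34.3% ≤ 36%; employment 66 ≥ 24 mo; reserves 13.3 ≥ 9 mo → does not qualify.
Program C: score 605 < 640; DTI 34.3% ≤ 40%; employment 66 ≥ 6 mo → does not qualify.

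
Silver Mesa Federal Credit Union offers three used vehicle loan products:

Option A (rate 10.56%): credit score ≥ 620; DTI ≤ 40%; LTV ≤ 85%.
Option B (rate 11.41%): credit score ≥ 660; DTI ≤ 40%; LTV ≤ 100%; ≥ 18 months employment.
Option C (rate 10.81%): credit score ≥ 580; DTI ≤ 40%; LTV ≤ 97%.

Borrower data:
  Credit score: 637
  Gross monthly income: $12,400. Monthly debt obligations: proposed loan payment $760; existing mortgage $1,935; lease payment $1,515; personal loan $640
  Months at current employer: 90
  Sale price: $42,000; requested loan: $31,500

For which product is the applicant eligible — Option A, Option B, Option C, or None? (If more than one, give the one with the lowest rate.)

Option A

Total debts = (760 + 1,935 + 1,515 + 640) = 4,850; DTI = 4,850/12,400 = 39.1%.
LTV = 31,500/42,000 = 75%.
Option A: score 637 ≥ 620; DTI 39.1% ≤ 40%; LTV 75% ≤ 85% → qualifies.
Option B: score 637 < 660; DTI 39.1% ≤ 40%; LTV 75% ≤ 100%; employment 90 ≥ 18 mo → does not qualify.
Option C: score 637 ≥ 580; DTI 39.1% ≤ 40%; LTV 75% ≤ 97% → qualifies.
Qualifying: Option A, Option C. Lowest rate is 10.56% → Option A.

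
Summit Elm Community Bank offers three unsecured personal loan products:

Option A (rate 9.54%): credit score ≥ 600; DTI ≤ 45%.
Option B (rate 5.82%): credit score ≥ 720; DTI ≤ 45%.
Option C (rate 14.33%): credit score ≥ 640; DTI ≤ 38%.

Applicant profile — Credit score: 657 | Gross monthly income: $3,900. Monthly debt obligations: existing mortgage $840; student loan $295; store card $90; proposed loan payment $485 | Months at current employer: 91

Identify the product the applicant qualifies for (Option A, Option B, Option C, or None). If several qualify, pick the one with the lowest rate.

Option A

Total debts = (840 + 295 + 90 + 485) = 1,710; DTI = 1,710/3,900 = 43.8%.
Option A: score 657 ≥ 600; DTI 43.8% ≤ 45% → qualifies.
Option B: score 657 < 720; DTI 43.8% ≤ 45% → does not qualify.
Option C: score 657 ≥ 640; DTI 43.8% > 38% → does not qualify.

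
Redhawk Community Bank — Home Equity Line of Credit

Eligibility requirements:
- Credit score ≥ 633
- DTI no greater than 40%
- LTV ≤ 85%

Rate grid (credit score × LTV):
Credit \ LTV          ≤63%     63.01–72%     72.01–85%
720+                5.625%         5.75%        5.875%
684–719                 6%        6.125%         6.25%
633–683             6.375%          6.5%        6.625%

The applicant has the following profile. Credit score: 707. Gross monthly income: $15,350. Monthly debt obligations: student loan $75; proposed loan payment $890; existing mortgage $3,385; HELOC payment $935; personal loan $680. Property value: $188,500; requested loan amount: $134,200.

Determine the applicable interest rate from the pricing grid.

Credit score 707 ≥ 633; Total monthly debts = (75 + 890 + 3,385 + 935 + 680) = 5,965. DTI = 5,965/15,350 = 38.9% ≤ 40%
LTV = 134,200/188,500 = 71.2% ≤ 85%
Row: 707 falls in 684–719. Column: 71.2% falls in 63.01–72%. Rate = 6.125%.

6.125%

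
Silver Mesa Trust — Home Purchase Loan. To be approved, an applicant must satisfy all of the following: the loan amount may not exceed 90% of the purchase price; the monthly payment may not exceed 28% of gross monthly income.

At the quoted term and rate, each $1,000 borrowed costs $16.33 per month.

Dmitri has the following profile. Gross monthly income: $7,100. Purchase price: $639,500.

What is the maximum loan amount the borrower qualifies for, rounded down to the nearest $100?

Payment cap: 28% × $7,100 = $1,988/month.
At $16.33 per $1,000, that supports 1,988/16.33 × 1,000 ≈ $121,739 → $121,700.
LTV cap: 90% × $639,500 = $575,550 → $575,500.
Binding constraint: payment-to-income.

$121,700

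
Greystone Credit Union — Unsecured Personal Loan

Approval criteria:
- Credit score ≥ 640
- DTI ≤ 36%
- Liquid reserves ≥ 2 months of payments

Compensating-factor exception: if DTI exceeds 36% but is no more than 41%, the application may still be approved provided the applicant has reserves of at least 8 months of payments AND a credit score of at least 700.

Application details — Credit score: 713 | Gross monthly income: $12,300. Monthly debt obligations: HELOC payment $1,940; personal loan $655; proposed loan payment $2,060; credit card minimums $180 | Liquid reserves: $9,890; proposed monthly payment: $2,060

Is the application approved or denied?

Denied

Credit score 713 ≥ 640 (meets base)
Total debts = (1,940 + 655 + 2,060 + 180) = 4,835. DTI = 4,835/12,300 = 39.3% > 36% — standard DTI limit exceeded.
Reserves = 9,890/2,060 = 4.8 months ≥ 2
39.3% falls in the override range (36%–41%), so the compensating-factor test applies.
Reserves 4.8 < 8 months; credit score 713 ≥ 700.
Compensating-factor requirement not fully met.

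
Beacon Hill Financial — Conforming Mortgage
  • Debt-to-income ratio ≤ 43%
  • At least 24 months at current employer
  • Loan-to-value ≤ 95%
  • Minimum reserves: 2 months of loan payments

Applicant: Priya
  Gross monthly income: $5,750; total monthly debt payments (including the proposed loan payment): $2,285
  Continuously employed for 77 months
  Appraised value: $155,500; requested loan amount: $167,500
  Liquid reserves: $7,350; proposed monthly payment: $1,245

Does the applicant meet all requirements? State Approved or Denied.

DTI: 2,285 ÷ 5,750 = 39.7%, within the 43% cap
Employment 77 ≥ 24 months
LTV: 167,500 ÷ 155,500 = 107.7%, exceeds 95% cap
Liquid reserves cover 7,350/1,245 = 5.9 months — ≥ 2 required
Fails on LTV.

Denied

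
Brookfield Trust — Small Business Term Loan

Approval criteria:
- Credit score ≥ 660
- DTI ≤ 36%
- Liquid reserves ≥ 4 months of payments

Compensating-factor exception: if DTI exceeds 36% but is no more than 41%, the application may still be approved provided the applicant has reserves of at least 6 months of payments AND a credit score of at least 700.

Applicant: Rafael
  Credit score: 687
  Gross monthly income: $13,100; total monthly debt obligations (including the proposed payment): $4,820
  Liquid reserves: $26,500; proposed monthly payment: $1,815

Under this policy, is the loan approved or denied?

Credit score 687 ≥ 660 (meets base)
DTI = 4,820/13,100 = 36.8% > 36% — standard DTI limit exceeded.
Liquid reserves cover 26,500/1,815 = 14.6 months — ≥ 4 required
DTI 36.8% is within the 36%–41% exception band; checking compensating factors.
Override check — reserves: 14.6 mo (ok); score: 687 (below 700).
Override conditions not both satisfied; exception does not apply.

Denied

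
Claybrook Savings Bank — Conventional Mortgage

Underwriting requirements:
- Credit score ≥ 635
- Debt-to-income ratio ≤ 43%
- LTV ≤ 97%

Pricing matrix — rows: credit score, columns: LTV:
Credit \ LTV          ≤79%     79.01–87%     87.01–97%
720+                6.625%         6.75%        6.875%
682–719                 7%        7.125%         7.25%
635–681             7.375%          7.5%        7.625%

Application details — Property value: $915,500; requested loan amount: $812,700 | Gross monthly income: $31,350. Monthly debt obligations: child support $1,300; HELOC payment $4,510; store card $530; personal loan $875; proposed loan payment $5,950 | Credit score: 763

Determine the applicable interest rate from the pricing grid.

6.875%

Credit score 763 ≥ 635; Total monthly debts = (1,300 + 4,510 + 530 + 875 + 5,950) = 13,165. DTI: 13,165 ÷ 31,350 = 42%, within the 43% cap
Loan-to-value = 812,700/915,500 = 88.8% — pass (97% max)
Row: 763 falls in 720+. Column: 88.8% falls in 87.01–97%. Rate = 6.875%.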